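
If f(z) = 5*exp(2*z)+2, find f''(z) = 20*exp(2*z)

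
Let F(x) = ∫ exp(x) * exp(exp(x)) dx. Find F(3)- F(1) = -exp(E) + exp(exp(3))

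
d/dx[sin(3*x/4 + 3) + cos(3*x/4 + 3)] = 3*sqrt(2)*cos(3*x/4 + pi/4 + 3)/4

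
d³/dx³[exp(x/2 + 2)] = exp(x/2 + 2)/8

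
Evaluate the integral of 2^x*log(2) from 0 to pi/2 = -1 + 2^(pi/2)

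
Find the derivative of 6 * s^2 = 12*s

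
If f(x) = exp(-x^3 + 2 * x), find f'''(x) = -27*x^6*exp(-x^3 + 2*x) + 54*x^4*exp(-x^3 + 2*x) + 54*x^3*exp(-x^3 + 2*x) - 36*x^2*exp(-x^3 + 2*x) - 36*x*exp(-x^3 + 2*x) + 2*exp(-x^3 + 2*x)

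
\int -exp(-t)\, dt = exp(-t) + C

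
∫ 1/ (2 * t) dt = log(t)/2 + C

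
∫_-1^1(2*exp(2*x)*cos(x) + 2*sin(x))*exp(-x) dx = 2*(E - exp(-1))*cos(1)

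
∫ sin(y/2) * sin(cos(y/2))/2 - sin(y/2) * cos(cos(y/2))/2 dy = sqrt(2)*sin(cos(y/2) + pi/4) + C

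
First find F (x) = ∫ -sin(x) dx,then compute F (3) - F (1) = cos(3) - cos(1)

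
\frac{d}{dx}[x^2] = 2*x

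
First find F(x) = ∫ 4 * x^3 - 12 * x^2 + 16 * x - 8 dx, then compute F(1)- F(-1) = -24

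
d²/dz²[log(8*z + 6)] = -16/(16*z^2 + 24*z + 9)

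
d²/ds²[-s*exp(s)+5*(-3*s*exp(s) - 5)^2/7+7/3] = 180*s^2*exp(2*s)/7 + 360*s*exp(2*s)/7 + 143*s*exp(s)/7 + 90*exp(2*s)/7 + 286*exp(s)/7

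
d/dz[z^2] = 2*z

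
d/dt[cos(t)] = -sin(t)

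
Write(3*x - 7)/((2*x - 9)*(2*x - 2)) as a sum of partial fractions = 13/(14*(2*x - 9)) + 2/(7*(x - 1))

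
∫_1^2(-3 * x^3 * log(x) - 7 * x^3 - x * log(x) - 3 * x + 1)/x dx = -16 - 9*log(2)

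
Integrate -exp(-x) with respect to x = exp(-x) + C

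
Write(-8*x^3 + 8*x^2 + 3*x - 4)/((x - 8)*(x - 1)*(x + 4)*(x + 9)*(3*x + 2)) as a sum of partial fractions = -3/(16250*(3*x + 2)) + 6449/(21250*(x + 9)) - 26/(125*(x + 4)) + 1/(1750*(x - 1)) - 297/(3094*(x - 8))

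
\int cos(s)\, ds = sin(s) + C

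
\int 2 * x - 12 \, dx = x^2 - 12*x + C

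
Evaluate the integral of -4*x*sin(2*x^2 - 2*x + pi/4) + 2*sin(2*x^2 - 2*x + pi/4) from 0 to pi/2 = -sin(pi*(1/4 - pi/2)) - sqrt(2)/2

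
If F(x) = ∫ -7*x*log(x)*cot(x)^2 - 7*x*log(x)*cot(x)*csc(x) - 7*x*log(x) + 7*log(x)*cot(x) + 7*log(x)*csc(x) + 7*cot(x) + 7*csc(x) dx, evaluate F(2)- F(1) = 14*(cot(2) + csc(2))*log(2)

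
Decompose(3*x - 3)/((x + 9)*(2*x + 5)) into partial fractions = -21/(13*(2*x + 5)) + 30/(13*(x + 9))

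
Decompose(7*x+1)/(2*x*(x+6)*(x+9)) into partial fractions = -31/(27*(x + 9)) + 41/(36*(x + 6)) + 1/(108*x)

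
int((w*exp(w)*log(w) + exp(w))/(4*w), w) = exp(w)*log(w)/4 + C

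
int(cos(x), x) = sin(x) + C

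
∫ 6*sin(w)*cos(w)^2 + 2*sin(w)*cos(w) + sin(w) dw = (2*sin(w)^2 - cos(w) - 3)*cos(w) + C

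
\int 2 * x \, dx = x^2 + C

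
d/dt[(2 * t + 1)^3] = 24*t^2 + 24*t + 6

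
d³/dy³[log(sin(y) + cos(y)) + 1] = 2*cos(y + pi/4)/sin(y + pi/4)^3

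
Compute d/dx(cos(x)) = -sin(x)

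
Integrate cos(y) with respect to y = sin(y) + C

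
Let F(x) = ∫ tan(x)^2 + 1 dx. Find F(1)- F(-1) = 2*tan(1)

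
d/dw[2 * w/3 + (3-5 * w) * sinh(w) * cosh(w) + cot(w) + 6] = -5*w*cosh(2*w) - cot(w)^2 - 5*sinh(2*w)/2 + 3*cosh(2*w) - 1/3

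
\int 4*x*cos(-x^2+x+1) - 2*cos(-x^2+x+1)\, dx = -2*sin(-x^2 + x + 1) + C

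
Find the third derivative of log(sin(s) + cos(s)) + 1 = 2*cos(s + pi/4)/sin(s + pi/4)^3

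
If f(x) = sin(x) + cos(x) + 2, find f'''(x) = sin(x) - cos(x)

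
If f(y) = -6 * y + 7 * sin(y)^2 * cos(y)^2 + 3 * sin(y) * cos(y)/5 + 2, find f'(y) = 7*sin(4*y)/2 + 3*cos(2*y)/5 - 6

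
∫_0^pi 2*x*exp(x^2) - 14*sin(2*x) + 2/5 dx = -1 + 2*pi/5 + exp(pi^2)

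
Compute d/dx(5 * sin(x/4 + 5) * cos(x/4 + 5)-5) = 5*cos(x/2 + 10)/4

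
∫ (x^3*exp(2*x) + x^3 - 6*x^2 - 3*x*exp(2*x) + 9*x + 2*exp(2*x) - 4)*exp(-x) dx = 2*(x - 1)^3*sinh(x) + C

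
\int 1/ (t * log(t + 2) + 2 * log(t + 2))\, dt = log(log(t + 2)) + C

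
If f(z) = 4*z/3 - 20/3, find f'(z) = 4/3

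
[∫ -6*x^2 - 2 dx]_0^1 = -4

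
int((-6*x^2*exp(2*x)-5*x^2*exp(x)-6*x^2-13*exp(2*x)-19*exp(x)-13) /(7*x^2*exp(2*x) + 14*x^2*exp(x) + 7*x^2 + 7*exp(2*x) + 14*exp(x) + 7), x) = (-(exp(x) + 1)*(24*x - 28*acot(x) - 7*pi + 88)/28 + exp(x))/(exp(x) + 1) + C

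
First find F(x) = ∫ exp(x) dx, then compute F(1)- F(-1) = E - exp(-1)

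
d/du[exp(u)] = exp(u)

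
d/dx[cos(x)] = -sin(x)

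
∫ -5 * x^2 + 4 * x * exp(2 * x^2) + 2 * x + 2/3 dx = -5*x^3/3 + x^2 + 2*x/3 + exp(2*x^2) + C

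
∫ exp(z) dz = exp(z) + C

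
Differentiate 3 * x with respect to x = 3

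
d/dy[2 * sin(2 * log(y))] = 4*cos(2*log(y))/y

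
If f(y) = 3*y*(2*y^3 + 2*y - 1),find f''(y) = 72*y^2 + 12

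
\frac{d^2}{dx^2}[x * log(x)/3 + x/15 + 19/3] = 1/(3*x)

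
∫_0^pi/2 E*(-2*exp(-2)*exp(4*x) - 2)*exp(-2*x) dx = -exp(-1 + pi) - E + exp(1 - pi) + exp(-1)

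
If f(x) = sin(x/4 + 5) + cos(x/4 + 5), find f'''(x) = -sqrt(2)*cos(x/4 + pi/4 + 5)/64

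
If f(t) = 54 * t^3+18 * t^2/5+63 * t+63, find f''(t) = 324*t + 36/5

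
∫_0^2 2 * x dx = 4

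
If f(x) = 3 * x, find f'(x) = 3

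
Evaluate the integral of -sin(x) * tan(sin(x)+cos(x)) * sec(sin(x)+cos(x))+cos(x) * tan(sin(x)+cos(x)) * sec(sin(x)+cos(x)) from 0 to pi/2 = 0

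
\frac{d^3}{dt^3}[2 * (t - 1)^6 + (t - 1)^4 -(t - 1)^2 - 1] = 240*t^3 - 720*t^2 + 744*t - 264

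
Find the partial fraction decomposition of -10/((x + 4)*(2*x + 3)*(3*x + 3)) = 8/(3*(2*x + 3)) - 2/(9*(x + 4)) - 10/(9*(x + 1))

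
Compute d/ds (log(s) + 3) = 1/s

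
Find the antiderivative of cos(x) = sin(x) + C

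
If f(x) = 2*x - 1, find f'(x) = 2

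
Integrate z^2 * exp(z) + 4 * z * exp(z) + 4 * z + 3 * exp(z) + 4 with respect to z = (z + 1)^2*(exp(z) + 2) + C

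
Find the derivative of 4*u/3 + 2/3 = 4/3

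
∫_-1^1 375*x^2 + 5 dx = 260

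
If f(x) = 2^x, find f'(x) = 2^x*log(2)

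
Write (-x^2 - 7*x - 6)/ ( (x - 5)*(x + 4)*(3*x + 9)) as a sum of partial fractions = 2/(9*(x + 4)) - 1/(4*(x + 3)) - 11/(36*(x - 5))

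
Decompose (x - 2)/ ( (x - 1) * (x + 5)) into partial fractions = 7/(6*(x + 5)) - 1/(6*(x - 1))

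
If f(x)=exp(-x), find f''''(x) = exp(-x)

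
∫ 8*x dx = 4*x^2 + C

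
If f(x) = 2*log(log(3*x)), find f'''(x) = (4*log(x)^2 + 6*log(x) + 8*log(3)*log(x) + 4 + 4*log(3)^2 + 6*log(3))/(x^3*log(x)^3 + 3*x^3*log(3)*log(x)^2 + 3*x^3*log(3)^2*log(x) + x^3*log(3)^3)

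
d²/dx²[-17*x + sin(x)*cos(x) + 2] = -2*sin(2*x)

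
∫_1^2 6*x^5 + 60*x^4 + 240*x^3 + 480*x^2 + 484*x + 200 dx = 3381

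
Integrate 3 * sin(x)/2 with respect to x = -3*cos(x)/2 + C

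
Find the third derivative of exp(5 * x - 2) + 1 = 125*exp(5*x - 2)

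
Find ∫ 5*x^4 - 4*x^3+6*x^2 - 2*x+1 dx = x^5 - x^4 + 2*x^3 - x^2 + x + C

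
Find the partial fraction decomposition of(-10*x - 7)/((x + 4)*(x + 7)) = -21/(x + 7) + 11/(x + 4)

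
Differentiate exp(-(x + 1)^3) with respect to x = (-3*x^2 - 6*x - 3)*exp(-x^3 - 3*x^2 - 3*x - 1)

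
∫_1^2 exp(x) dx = -E + exp(2)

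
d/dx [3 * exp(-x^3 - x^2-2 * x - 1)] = (-9*x^2 - 6*x - 6)*exp(-x^3 - x^2 - 2*x - 1)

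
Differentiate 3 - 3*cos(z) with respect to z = 3*sin(z)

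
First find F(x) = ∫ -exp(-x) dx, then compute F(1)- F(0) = -1 + exp(-1)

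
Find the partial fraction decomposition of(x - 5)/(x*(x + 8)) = 13/(8*(x + 8)) - 5/(8*x)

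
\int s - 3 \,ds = s^2/2 - 3*s + C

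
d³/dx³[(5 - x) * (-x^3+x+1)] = 24*x - 30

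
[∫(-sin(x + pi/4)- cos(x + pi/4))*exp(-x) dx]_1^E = exp(-E)*cos(pi/4 + E) - exp(-1)*cos(pi/4 + 1)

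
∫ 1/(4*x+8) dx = log(x + 2)/4 + C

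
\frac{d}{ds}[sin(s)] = cos(s)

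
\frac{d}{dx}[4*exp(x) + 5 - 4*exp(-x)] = (4*exp(2*x) + 4)*exp(-x)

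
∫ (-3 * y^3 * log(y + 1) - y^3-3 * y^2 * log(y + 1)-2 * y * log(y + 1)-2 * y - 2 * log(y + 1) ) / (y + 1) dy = -y*(y^2 + 2)*log(y + 1) + C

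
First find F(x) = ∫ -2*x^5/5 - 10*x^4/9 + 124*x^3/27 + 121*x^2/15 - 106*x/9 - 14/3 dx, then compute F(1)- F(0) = -946/135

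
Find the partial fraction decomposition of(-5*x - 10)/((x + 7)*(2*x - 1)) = -5/(3*(2*x - 1)) - 5/(3*(x + 7))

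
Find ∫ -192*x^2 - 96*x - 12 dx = -64*x^3 - 48*x^2 - 12*x + C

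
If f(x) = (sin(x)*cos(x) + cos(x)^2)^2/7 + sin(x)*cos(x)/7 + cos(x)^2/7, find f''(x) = -4*sin(2*x)/7 - 4*sin(4*x)/7 - 4*cos(2*x)/7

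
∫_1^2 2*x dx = 3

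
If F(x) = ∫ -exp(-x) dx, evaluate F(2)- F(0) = -1 + exp(-2)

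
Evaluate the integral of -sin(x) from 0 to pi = -2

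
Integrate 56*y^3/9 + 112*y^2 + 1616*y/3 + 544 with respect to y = 14*y^4/9 + 112*y^3/3 + 808*y^2/3 + 544*y + C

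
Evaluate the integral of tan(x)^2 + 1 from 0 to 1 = tan(1)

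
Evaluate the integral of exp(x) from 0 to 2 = -1 + exp(2)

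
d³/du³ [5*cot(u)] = -30*cot(u)^4 - 40*cot(u)^2 - 10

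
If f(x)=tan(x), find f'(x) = cos(x)^(-2)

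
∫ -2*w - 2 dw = -w^2 - 2*w + C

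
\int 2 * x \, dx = x^2 + C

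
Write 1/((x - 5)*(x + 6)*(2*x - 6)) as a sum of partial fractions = 1/(198*(x + 6)) - 1/(36*(x - 3)) + 1/(44*(x - 5))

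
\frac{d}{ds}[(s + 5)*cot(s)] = -s/sin(s)^2 + 1/tan(s) - 5/sin(s)^2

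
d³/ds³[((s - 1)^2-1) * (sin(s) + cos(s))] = s^2*sin(s) - s^2*cos(s) - 8*s*sin(s) - 4*s*cos(s) + 12*cos(s)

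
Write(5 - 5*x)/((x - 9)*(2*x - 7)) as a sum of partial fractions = 25/(11*(2*x - 7)) - 40/(11*(x - 9))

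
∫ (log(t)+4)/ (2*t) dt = (log(t) + 4)^2/4 + C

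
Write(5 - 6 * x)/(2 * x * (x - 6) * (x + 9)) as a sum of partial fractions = 59/(270*(x + 9)) - 31/(180*(x - 6)) - 5/(108*x)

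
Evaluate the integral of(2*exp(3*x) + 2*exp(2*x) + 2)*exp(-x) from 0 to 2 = (2 + exp(2))*(-exp(-2) + exp(2))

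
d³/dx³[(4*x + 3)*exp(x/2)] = x*exp(x/2)/2 + 27*exp(x/2)/8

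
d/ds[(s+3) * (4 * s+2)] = 8*s + 14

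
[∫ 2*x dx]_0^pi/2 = pi^2/4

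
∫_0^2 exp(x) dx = -1 + exp(2)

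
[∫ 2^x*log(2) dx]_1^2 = 2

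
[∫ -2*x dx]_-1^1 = 0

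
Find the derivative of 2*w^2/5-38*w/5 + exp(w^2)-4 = 2*w*exp(w^2) + 4*w/5 - 38/5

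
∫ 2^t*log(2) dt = 2^t + C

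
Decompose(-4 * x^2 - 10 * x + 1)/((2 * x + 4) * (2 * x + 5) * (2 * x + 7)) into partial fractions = -13/(6*(2*x + 7)) - 1/(2*(2*x + 5)) + 5/(6*(x + 2))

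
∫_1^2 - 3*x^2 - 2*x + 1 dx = -9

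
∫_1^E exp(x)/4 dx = -E/4 + exp(E)/4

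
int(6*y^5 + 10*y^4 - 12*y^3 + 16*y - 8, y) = y^6 + 2*y^5 - 3*y^4 + 8*y^2 - 8*y + C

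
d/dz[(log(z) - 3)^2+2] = (2*log(z) - 6)/z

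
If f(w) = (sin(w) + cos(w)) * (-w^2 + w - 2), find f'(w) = w^2*sin(w) - w^2*cos(w) - 3*w*sin(w) - w*cos(w) + 3*sin(w) - cos(w)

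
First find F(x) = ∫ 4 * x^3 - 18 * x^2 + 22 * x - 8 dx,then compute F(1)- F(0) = -2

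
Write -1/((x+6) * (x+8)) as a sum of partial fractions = 1/(2*(x + 8)) - 1/(2*(x + 6))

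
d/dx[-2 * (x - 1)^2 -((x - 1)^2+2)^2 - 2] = -4*x^3 + 12*x^2 - 24*x + 16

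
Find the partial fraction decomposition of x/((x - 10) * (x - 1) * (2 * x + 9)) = -18/(319*(2*x + 9)) - 1/(99*(x - 1)) + 10/(261*(x - 10))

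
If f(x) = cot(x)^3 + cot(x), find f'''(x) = -60*cot(x)^6 - 120*cot(x)^4 - 68*cot(x)^2 - 8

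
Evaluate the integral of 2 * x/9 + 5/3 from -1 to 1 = 10/3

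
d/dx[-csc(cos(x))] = -sin(x)*cot(cos(x))*csc(cos(x))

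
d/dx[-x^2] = -2*x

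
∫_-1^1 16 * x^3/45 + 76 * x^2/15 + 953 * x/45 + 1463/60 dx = 4693/90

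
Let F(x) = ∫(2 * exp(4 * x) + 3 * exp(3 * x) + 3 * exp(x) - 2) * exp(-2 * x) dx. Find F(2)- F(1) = -3*E - (E - exp(-1))^2 - 3*exp(-2) + 3*exp(-1) + 3*exp(2) + (-exp(-2) + exp(2))^2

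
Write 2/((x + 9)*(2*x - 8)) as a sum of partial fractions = -1/(13*(x + 9)) + 1/(13*(x - 4))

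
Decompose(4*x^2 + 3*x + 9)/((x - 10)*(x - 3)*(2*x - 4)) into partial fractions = 31/(16*(x - 2)) - 27/(7*(x - 3)) + 439/(112*(x - 10))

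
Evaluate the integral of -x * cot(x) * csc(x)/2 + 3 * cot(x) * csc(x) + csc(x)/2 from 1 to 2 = -2*csc(2) + 5*csc(1)/2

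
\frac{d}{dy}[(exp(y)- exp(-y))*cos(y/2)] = (-exp(2*y)*sin(y/2) + 2*exp(2*y)*cos(y/2) + sin(y/2) + 2*cos(y/2))*exp(-y)/2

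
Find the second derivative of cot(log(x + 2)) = (1 + 2*cos(log(x + 2))/sin(log(x + 2)))/((x^2 + 4*x + 4)*sin(log(x + 2))^2)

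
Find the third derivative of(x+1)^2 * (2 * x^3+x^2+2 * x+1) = 120*x^2 + 120*x + 36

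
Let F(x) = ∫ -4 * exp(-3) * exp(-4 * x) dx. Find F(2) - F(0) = -exp(-3) + exp(-11)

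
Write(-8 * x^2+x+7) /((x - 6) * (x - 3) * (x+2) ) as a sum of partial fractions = -27/(40*(x + 2)) + 62/(15*(x - 3)) - 275/(24*(x - 6))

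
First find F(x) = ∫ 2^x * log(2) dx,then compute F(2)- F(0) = 3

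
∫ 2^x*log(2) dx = 2^x + C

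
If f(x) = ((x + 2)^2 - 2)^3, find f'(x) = 6*x^5 + 60*x^4 + 216*x^3 + 336*x^2 + 216*x + 48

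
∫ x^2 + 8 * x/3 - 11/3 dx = x^3/3 + 4*x^2/3 - 11*x/3 + C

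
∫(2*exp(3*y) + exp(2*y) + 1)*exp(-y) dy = 2*(exp(y) + 1)*sinh(y) + C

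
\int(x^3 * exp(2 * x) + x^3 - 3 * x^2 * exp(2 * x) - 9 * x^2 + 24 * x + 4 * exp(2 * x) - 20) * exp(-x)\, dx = 2*(x - 2)^3*sinh(x) + C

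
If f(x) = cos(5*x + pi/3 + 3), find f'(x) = -5*sin(5*x + pi/3 + 3)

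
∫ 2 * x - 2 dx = x^2 - 2*x + C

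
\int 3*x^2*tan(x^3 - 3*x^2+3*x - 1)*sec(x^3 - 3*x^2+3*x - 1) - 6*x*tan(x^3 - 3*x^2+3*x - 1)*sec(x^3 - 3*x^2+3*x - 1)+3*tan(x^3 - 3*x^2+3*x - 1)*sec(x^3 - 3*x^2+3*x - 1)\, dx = sec((x - 1)^3) + C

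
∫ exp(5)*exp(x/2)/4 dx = exp(x/2 + 5)/2 + C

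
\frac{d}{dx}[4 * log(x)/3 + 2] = 4/(3*x)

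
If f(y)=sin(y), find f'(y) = cos(y)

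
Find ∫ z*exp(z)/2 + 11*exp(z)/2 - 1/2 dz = (z + 10)*(exp(z) - 1)/2 + C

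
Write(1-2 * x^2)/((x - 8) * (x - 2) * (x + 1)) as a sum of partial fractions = -1/(27*(x + 1)) + 7/(18*(x - 2)) - 127/(54*(x - 8))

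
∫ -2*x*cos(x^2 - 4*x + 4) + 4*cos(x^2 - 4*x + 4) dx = -sin((x - 2)^2) + C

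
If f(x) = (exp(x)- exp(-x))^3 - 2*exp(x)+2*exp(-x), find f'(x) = (3*exp(6*x) - 5*exp(4*x) - 5*exp(2*x) + 3)*exp(-3*x)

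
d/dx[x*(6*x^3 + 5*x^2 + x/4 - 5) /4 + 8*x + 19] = 6*x^3 + 15*x^2/4 + x/8 + 27/4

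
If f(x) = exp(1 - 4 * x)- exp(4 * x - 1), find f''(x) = (16 - 16*exp(8*x - 2))*exp(1 - 4*x)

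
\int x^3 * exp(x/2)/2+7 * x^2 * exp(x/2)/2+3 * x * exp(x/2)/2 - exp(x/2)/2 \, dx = (x^3 + x^2 - x + 1)*exp(x/2) + C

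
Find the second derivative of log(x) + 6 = -1/x^2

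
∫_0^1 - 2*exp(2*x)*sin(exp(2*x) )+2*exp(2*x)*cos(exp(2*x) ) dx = -sin(1) - cos(1) + cos(exp(2)) + sin(exp(2))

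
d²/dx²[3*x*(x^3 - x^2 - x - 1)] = 36*x^2 - 18*x - 6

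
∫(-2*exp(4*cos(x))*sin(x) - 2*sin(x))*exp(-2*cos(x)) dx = 2*sinh(2*cos(x)) + C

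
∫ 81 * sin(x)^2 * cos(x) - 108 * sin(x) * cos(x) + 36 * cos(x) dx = (3*sin(x) - 2)^3 + C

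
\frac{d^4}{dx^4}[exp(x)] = exp(x)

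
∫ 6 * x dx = 3*x^2 + C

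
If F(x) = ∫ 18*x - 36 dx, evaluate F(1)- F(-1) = -72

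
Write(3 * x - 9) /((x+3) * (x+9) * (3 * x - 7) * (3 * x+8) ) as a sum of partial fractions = 51/(95*(3*x + 8)) - 3/(1360*(3*x - 7)) + 3/(323*(x + 9)) - 3/(16*(x + 3))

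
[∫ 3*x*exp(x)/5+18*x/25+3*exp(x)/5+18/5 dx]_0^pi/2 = 9*pi^2/100 + 3*pi*exp(pi/2)/10 + 9*pi/5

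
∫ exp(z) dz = exp(z) + C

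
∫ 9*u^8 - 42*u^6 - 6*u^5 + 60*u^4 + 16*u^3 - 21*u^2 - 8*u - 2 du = u^9 - 6*u^7 - u^6 + 12*u^5 + 4*u^4 - 7*u^3 - 4*u^2 - 2*u + C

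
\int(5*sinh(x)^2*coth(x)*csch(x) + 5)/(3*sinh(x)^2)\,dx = -5/(3*tanh(x)) - 5/(3*sinh(x)) + C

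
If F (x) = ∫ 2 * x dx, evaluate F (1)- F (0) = 1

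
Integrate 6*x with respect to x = 3*x^2 + C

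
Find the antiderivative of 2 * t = t^2 + C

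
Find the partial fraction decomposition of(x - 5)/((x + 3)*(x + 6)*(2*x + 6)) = -11/(18*(x + 6)) + 11/(18*(x + 3)) - 4/(3*(x + 3)^2)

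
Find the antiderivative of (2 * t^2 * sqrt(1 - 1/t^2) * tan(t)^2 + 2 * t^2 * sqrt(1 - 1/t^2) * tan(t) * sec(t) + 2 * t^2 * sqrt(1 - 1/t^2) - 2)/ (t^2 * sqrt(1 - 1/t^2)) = 2*tan(t) + 2*acsc(t) + 2/cos(t) + C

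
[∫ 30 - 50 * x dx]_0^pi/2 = -(-2 + 5*pi/2)^2 + 4 + 5*pi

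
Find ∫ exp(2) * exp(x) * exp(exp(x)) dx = exp(exp(x) + 2) + C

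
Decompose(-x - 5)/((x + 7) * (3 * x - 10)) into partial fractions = -25/(31*(3*x - 10)) - 2/(31*(x + 7))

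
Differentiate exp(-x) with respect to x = -exp(-x)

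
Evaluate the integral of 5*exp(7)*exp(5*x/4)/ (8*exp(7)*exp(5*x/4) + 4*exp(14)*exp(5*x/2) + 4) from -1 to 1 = -exp(23/4)/(1 + exp(23/4)) + exp(33/4)/(1 + exp(33/4))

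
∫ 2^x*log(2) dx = 2^x + C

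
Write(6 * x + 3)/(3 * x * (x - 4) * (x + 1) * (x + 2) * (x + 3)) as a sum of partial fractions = -5/(42*(x + 3)) + 1/(4*(x + 2)) - 1/(10*(x + 1)) + 3/(280*(x - 4)) - 1/(24*x)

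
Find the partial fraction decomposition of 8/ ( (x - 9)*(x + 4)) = -8/(13*(x + 4)) + 8/(13*(x - 9))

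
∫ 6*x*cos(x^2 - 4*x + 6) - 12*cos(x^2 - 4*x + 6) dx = 3*sin((x - 2)^2 + 2) + C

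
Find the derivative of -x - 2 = -1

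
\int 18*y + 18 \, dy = 9*y^2 + 18*y + C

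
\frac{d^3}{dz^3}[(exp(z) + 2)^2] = 8*exp(2*z) + 4*exp(z)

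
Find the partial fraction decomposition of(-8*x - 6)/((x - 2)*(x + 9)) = -6/(x + 9) - 2/(x - 2)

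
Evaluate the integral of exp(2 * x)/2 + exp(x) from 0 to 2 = -9/4 + (1 + exp(2)/2)^2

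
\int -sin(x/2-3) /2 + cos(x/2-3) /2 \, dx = sqrt(2)*cos(-x/2 + pi/4 + 3) + C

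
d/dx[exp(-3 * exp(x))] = -3*exp(x - 3*exp(x))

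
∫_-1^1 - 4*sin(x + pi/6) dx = -4*sin(1)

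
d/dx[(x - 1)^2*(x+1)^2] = 4*x^3 - 4*x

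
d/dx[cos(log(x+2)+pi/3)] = -sin(log(x + 2) + pi/3)/(x + 2)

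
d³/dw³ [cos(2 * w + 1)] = 8*sin(2*w + 1)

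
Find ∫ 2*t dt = t^2 + C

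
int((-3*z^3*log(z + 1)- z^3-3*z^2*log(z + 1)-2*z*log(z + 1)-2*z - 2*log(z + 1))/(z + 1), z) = -z*(z^2 + 2)*log(z + 1) + C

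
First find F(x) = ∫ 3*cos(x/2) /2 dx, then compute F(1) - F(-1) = 6*sin(1/2)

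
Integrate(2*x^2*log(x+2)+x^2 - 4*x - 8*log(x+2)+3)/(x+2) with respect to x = ((x - 2)^2 - 1)*log(x + 2) + C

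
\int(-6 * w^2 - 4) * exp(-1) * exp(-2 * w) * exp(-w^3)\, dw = 2*exp(-w^3 - 2*w - 1) + C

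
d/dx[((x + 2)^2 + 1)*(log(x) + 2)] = (2*x^2*log(x) + 5*x^2 + 4*x*log(x) + 12*x + 5)/x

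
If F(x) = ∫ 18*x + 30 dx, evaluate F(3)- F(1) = 132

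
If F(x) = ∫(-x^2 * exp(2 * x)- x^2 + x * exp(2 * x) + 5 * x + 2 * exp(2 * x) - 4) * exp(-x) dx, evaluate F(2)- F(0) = -exp(-2) + exp(2)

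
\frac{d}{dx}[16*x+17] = 16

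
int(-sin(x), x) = cos(x) + C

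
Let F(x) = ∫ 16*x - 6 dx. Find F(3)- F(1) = 52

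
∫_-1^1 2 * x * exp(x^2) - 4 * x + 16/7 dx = 32/7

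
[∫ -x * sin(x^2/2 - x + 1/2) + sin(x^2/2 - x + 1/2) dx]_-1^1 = 1 - cos(2)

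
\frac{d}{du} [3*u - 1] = 3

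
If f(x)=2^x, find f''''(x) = 2^x*log(2)^4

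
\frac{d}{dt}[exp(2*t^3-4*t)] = 6*t^2*exp(2*t^3 - 4*t) - 4*exp(2*t^3 - 4*t)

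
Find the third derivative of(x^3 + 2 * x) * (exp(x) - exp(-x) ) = (x^3*exp(2*x) + x^3 + 9*x^2*exp(2*x) - 9*x^2 + 20*x*exp(2*x) + 20*x + 12*exp(2*x) - 12)*exp(-x)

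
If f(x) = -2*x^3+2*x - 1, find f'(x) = 2 - 6*x^2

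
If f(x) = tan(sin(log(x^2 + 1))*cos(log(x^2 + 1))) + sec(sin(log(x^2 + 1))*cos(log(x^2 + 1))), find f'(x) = 2*x*(-2*sin(sin(log(x^2 + 1))*cos(log(x^2 + 1)))*sin(log(x^2 + 1))^2 + sin(sin(log(x^2 + 1))*cos(log(x^2 + 1))) - 2*sin(log(x^2 + 1))^2 + 1)/((x^2 + 1)*cos(sin(log(x^2 + 1))*cos(log(x^2 + 1)))^2)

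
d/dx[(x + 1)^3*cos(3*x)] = 3*(x + 1)^2*(-x*sin(3*x) + sqrt(2)*cos(3*x + pi/4))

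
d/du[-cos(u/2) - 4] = sin(u/2)/2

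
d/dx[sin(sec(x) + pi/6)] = cos(sec(x) + pi/6)*tan(x)*sec(x)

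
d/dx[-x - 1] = -1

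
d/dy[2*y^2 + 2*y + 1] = 4*y + 2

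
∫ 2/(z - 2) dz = log(2*(z - 2)^2) + C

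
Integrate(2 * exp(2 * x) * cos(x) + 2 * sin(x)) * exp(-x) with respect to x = 2*sqrt(2)*sin(x + pi/4)*sinh(x) + C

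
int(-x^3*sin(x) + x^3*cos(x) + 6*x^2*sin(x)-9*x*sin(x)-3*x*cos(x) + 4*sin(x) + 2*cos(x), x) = sqrt(2)*(x - 1)^3*sin(x + pi/4) + C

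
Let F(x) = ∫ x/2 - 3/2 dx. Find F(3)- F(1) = -1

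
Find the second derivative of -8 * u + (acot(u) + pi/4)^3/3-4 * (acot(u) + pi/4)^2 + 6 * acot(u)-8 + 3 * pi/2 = (16*u*acot(u)^2 - 128*u*acot(u) + 8*pi*u*acot(u) - 32*pi*u + pi^2*u + 96*u + 16*acot(u) - 64 + 4*pi)/(8*u^4 + 16*u^2 + 8)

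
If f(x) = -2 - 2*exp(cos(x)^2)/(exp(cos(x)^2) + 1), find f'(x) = 4*exp(cos(x)^2)*sin(x)*cos(x)/(1 + E*exp(-sin(x)^2))^2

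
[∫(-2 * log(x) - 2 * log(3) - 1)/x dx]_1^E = -(1 + log(3))^2 - 1 + log(3)^2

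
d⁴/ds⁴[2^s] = 2^s*log(2)^4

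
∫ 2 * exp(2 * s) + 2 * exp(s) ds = (exp(s) + 1)^2 + C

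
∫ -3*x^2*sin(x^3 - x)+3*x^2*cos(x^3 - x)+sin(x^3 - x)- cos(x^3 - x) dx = sqrt(2)*cos(-x^3 + x + pi/4) + C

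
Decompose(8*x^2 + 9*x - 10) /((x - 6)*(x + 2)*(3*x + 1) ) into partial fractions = 109/(95*(3*x + 1)) + 1/(10*(x + 2)) + 83/(38*(x - 6))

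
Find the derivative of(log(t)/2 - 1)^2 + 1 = (log(t) - 2)/(2*t)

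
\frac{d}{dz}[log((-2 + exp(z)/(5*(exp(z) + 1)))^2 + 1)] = (-18*exp(2*z) - 20*exp(z))/(106*exp(3*z) + 336*exp(2*z) + 355*exp(z) + 125)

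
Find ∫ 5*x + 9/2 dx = 5*x^2/2 + 9*x/2 + C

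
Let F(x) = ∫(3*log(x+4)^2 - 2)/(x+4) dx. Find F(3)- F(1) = -log(5)^3 - 2*log(7) + 2*log(5) + log(7)^3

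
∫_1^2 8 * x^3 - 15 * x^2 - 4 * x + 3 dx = -8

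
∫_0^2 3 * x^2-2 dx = 4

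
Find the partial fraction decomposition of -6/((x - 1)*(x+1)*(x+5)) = -1/(4*(x + 5)) + 3/(4*(x + 1)) - 1/(2*(x - 1))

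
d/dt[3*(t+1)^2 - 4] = 6*t + 6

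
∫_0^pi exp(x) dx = -1 + exp(pi)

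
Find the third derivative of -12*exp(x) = -12*exp(x)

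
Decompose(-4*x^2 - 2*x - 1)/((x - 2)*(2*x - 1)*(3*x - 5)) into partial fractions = 139/(7*(3*x - 5)) - 4/(7*(2*x - 1)) - 7/(x - 2)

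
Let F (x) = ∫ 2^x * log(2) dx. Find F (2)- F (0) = 3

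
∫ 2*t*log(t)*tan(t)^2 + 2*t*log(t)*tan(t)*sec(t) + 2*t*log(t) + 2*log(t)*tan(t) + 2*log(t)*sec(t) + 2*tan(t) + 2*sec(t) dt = 2*t*(tan(t) + sec(t))*log(t) + C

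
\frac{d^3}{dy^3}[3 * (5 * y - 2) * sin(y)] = -15*y*cos(y) - 45*sin(y) + 6*cos(y)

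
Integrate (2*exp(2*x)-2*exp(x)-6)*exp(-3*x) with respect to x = (-2*exp(2*x) + exp(x) + 2)*exp(-3*x) + C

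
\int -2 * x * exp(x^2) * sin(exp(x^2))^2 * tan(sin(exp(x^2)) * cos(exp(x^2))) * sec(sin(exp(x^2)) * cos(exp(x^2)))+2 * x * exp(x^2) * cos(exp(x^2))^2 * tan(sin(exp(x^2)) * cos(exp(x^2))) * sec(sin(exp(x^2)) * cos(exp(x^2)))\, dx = sec(sin(2*exp(x^2))/2) + C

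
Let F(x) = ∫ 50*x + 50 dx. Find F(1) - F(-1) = 100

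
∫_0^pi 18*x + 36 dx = -36 + (-3*pi - 6)^2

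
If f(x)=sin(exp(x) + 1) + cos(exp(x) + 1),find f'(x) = sqrt(2)*exp(x)*cos(exp(x) + pi/4 + 1)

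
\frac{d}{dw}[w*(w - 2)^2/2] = 3*w^2/2 - 4*w + 2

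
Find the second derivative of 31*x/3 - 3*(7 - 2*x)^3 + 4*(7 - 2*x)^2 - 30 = 144*x - 472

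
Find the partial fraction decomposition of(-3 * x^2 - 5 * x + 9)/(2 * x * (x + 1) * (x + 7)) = -103/(84*(x + 7)) - 11/(12*(x + 1)) + 9/(14*x)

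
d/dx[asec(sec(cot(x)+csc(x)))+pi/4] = (-tan(cot(x) + csc(x))*cot(x)^2 - tan(cot(x) + csc(x))*cot(x)*csc(x) - tan(cot(x) + csc(x)))/(sqrt(1 - 1/sec(cot(x) + csc(x))^2)*sec(cot(x) + csc(x)))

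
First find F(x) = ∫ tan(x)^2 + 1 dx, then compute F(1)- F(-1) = 2*tan(1)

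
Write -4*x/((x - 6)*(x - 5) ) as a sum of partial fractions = 20/(x - 5) - 24/(x - 6)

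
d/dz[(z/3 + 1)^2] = 2*z/9 + 2/3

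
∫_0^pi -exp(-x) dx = -1 + exp(-pi)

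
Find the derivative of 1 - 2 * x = -2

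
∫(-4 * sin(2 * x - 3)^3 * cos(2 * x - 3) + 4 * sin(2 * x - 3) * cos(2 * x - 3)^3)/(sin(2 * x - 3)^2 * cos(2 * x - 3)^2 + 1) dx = log(sin(4*x - 6)^2/4 + 1) + C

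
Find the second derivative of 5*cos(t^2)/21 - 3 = -20*t^2*cos(t^2)/21 - 10*sin(t^2)/21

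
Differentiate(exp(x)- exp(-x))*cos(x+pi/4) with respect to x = sqrt(2)*(-exp(2*x)*sin(x) + cos(x))*exp(-x)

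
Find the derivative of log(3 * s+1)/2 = 3/(6*s + 2)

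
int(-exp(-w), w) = exp(-w) + C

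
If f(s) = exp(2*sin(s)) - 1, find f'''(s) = 2*(-3*sin(2*s) + 2*cos(s) + cos(3*s))*exp(2*sin(s))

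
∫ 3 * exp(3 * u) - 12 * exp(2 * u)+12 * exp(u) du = (exp(u) - 2)^3 + C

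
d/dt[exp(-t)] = -exp(-t)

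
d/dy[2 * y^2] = 4*y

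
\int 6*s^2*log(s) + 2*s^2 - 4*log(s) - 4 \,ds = 2*s*(s^2 - 2)*log(s) + C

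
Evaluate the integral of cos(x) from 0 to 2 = sin(2)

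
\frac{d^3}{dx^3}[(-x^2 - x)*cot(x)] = 2*x^2 + 8*x^2/tan(x)^2 + 6*x^2/tan(x)^4 + 2*x - 12*x/tan(x) + 8*x/tan(x)^2 - 12*x/tan(x)^3 + 6*x/tan(x)^4 + 6 - 6/tan(x) + 6/tan(x)^2 - 6/tan(x)^3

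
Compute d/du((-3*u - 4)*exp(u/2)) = -3*u*exp(u/2)/2 - 5*exp(u/2)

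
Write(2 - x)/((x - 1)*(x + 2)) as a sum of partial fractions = -4/(3*(x + 2)) + 1/(3*(x - 1))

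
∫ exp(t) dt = exp(t) + C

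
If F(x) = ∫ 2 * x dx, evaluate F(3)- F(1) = 8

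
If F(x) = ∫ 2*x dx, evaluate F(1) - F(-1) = 0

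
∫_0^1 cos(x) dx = sin(1)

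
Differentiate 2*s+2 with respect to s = 2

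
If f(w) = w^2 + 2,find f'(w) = 2*w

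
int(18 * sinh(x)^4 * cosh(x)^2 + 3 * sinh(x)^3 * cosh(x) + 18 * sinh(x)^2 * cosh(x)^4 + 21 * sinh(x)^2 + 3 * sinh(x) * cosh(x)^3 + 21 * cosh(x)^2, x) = 6*sinh(x)^3*cosh(x)^3 + 21*sinh(2*x)/2 + 3*cosh(4*x)/16 + C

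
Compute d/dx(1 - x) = -1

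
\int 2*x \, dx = x^2 + C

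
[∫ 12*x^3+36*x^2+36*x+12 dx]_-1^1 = 48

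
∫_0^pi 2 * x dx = pi^2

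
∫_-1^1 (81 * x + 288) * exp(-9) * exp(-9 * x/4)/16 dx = -45*exp(-45/4)/4 + 27*exp(-27/4)/4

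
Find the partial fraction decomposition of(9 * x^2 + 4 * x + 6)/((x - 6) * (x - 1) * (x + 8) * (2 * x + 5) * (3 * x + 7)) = 3699/(4250*(3*x + 7)) - 76/(119*(2*x + 5)) + 25/(1071*(x + 8)) - 19/(3150*(x - 1)) + 177/(14875*(x - 6))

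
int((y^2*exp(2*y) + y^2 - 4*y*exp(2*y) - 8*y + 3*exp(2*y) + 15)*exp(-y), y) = 2*(y - 3)^2*sinh(y) + C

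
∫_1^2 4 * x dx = 6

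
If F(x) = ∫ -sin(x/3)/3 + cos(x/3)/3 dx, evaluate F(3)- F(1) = -cos(1/3) - sin(1/3) + cos(1) + sin(1)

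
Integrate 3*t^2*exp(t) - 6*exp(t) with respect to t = 3*t*(t - 2)*exp(t) + C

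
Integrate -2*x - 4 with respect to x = -x^2 - 4*x + C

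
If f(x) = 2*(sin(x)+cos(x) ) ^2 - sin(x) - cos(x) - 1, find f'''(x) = -16*cos(2*x) + sqrt(2)*cos(x + pi/4)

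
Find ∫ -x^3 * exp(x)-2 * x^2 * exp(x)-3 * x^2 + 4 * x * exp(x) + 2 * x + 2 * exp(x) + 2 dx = x*(exp(x) + 1)*(-x^2 + x + 2) + C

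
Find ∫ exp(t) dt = exp(t) + C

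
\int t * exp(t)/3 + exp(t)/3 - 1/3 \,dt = t*(exp(t) - 1)/3 + C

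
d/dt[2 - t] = -1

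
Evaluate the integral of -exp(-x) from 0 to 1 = -1 + exp(-1)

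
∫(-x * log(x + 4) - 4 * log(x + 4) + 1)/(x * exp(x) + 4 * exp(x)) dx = exp(-x)*log(x + 4) + C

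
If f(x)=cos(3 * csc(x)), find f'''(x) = 3*(-sin(3/sin(x)) - 9*cos(3/sin(x))/sin(x) + 15*sin(3/sin(x))/sin(x)^2 + 18*cos(3/sin(x))/sin(x)^3 - 9*sin(3/sin(x))/sin(x)^4)*cos(x)/sin(x)^2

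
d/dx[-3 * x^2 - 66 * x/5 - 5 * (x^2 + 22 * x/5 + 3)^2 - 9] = -20*x^3 - 132*x^2 - 1298*x/5 - 726/5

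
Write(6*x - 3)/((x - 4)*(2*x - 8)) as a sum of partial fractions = 3/(x - 4) + 21/(2*(x - 4)^2)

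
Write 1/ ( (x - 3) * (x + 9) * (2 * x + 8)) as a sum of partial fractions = 1/(120*(x + 9)) - 1/(70*(x + 4)) + 1/(168*(x - 3))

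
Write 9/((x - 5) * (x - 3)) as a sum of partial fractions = -9/(2*(x - 3)) + 9/(2*(x - 5))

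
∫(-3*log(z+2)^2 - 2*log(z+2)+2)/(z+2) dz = (-log(z + 2)^2 - log(z + 2) + 2)*log(z + 2) + C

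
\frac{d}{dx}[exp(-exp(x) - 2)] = -exp(x - exp(x) - 2)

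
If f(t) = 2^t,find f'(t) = 2^t*log(2)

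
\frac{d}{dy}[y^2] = 2*y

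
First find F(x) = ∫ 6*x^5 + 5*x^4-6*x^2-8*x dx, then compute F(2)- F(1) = 68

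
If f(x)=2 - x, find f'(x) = -1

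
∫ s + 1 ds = s^2/2 + s + C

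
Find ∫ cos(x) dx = sin(x) + C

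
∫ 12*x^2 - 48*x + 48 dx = 4*x^3 - 24*x^2 + 48*x + C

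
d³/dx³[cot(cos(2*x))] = 48*sin(2*x)^3*cot(cos(2*x))^4 + 64*sin(2*x)^3*cot(cos(2*x))^2 + 16*sin(2*x)^3 - 8*sin(2*x)*cot(cos(2*x))^2 - 8*sin(2*x) + 24*sin(4*x)/tan(cos(2*x)) + 24*sin(4*x)/tan(cos(2*x))^3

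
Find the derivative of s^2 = 2*s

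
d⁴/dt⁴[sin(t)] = sin(t)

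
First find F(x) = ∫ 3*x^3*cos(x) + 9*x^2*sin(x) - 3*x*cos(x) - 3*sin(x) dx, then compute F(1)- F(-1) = 0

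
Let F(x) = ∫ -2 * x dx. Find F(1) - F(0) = -1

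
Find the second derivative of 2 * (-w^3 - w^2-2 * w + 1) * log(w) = (-12*w^3*log(w) - 10*w^3 - 4*w^2*log(w) - 6*w^2 - 4*w - 2)/w^2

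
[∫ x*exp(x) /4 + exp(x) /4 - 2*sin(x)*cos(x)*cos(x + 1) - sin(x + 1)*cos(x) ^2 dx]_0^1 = -cos(1) + cos(1)^2*cos(2) + E/4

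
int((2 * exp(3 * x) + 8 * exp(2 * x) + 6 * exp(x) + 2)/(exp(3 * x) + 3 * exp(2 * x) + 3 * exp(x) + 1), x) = 2*x + exp(2*x)/(exp(x) + 1)^2 + C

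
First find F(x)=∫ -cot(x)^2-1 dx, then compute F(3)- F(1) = cot(3) - cot(1)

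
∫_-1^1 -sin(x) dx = 0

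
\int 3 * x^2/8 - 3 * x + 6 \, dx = x^3/8 - 3*x^2/2 + 6*x + C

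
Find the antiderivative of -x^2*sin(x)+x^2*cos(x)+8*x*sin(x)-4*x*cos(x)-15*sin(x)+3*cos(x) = sqrt(2)*(x - 3)^2*sin(x + pi/4) + C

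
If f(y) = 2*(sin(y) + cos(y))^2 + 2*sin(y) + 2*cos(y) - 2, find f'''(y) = -16*cos(2*y) - 2*sqrt(2)*cos(y + pi/4)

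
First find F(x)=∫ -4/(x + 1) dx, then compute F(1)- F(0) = -4*log(2)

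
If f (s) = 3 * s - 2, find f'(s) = 3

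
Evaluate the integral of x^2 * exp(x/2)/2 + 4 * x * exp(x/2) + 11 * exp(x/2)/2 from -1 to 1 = 8*exp(1/2)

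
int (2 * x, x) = x^2 + C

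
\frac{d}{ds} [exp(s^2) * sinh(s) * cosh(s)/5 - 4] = (s*sinh(2*s) + cosh(2*s))*exp(s^2)/5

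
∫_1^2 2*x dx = 3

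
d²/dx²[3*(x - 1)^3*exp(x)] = 3*x^3*exp(x) + 9*x^2*exp(x) - 9*x*exp(x) - 3*exp(x)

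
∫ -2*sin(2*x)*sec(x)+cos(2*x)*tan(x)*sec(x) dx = cos(2*x)*sec(x) + C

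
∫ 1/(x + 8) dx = log(x/2 + 4) + C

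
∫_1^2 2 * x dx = 3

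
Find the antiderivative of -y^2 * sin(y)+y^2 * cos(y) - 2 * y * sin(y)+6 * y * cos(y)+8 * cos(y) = sqrt(2)*(y + 2)^2*sin(y + pi/4) + C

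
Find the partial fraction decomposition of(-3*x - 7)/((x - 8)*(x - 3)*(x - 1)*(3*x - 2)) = 243/(154*(3*x - 2)) - 5/(7*(x - 1)) + 8/(35*(x - 3)) - 31/(770*(x - 8))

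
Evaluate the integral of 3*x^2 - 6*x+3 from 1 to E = (-1 + E)^3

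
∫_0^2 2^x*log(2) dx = 3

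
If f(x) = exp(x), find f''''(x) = exp(x)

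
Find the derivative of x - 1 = 1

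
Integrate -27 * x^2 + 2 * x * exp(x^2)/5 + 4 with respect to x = -9*x^3 + 4*x + exp(x^2)/5 + C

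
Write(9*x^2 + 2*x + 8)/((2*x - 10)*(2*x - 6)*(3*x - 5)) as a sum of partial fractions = 327/(160*(3*x - 5)) - 95/(32*(x - 3)) + 243/(80*(x - 5))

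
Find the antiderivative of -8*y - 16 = -4*y^2 - 16*y + C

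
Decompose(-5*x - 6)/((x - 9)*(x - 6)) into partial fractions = 12/(x - 6) - 17/(x - 9)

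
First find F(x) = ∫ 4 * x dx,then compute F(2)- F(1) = 6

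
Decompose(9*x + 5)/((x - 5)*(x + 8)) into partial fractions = 67/(13*(x + 8)) + 50/(13*(x - 5))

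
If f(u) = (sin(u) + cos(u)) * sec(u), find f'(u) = cos(u)^(-2)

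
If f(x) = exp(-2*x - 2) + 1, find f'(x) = -2*exp(-2*x - 2)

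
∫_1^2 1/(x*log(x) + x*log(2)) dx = log(2)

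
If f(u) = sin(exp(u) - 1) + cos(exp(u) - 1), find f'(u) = sqrt(2)*exp(u)*cos(exp(u) - 1 + pi/4)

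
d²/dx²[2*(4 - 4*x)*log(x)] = (-8*x - 8)/x^2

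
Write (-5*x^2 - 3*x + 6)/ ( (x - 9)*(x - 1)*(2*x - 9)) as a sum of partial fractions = 145/(21*(2*x - 9)) - 1/(28*(x - 1)) - 71/(12*(x - 9))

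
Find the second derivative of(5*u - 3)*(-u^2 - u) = -30*u - 4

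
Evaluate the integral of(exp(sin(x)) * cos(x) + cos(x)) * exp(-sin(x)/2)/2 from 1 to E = -exp(sin(1)/2) - exp(-sin(E)/2) + exp(-sin(1)/2) + exp(sin(E)/2)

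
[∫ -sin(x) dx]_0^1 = -1 + cos(1)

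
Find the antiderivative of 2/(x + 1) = 2*log(x + 1) + C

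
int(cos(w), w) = sin(w) + C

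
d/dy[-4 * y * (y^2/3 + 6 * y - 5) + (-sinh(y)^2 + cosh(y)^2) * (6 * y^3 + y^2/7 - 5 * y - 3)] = 14*y^2 - 334*y/7 + 15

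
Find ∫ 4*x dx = 2*x^2 + C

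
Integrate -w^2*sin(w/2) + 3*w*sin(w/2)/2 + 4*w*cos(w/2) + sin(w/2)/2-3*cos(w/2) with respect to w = (2*w^2 - 3*w - 1)*cos(w/2) + C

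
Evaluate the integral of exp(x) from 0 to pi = -1 + exp(pi)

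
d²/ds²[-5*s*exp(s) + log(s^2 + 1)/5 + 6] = (-25*s^5*exp(s) - 50*s^4*exp(s) - 50*s^3*exp(s) - 100*s^2*exp(s) - 2*s^2 - 25*s*exp(s) - 50*exp(s) + 2)/(5*s^4 + 10*s^2 + 5)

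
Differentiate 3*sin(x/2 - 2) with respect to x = 3*cos(x/2 - 2)/2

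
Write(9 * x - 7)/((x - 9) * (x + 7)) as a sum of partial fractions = 35/(8*(x + 7)) + 37/(8*(x - 9))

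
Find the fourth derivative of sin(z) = sin(z)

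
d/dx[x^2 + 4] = 2*x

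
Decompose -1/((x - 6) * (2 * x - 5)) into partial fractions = 2/(7*(2*x - 5)) - 1/(7*(x - 6))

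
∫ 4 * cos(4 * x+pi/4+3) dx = sin(4*x + pi/4 + 3) + C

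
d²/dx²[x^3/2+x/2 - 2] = 3*x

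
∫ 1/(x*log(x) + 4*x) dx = log(log(x)/2 + 2) + C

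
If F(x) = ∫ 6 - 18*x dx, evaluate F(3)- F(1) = -60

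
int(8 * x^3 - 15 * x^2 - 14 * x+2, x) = 2*x^4 - 5*x^3 - 7*x^2 + 2*x + C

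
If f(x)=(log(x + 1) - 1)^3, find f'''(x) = (6*log(x + 1)^2 - 30*log(x + 1) + 30)/(x^3 + 3*x^2 + 3*x + 1)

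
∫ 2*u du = u^2 + C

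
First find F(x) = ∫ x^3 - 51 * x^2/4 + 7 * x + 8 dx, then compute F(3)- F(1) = -93/2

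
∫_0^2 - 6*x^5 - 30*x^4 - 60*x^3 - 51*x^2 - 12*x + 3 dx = -650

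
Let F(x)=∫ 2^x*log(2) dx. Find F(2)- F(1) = 2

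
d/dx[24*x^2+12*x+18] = 48*x + 12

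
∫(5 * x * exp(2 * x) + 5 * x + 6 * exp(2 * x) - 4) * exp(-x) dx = 2*(5*x + 1)*sinh(x) + C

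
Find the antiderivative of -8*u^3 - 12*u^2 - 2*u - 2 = -2*u^4 - 4*u^3 - u^2 - 2*u + C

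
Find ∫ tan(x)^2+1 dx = tan(x) + C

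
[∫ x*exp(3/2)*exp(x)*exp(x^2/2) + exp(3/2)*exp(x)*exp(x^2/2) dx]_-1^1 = -E + exp(3)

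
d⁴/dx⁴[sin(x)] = sin(x)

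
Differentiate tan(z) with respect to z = cos(z)^(-2)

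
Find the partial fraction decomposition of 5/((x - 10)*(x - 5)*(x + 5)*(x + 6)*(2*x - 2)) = 5/(2464*(x + 6)) - 1/(360*(x + 5)) + 5/(3024*(x - 1)) - 1/(880*(x - 5)) + 1/(4320*(x - 10))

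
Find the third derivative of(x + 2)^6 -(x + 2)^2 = 120*x^3 + 720*x^2 + 1440*x + 960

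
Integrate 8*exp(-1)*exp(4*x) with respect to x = 2*exp(4*x - 1) + C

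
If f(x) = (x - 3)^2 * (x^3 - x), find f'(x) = 5*x^4 - 24*x^3 + 24*x^2 + 12*x - 9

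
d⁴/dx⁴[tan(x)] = 24*tan(x)^5 + 40*tan(x)^3 + 16*tan(x)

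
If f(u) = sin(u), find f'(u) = cos(u)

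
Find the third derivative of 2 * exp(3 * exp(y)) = 6*exp(y + 3*exp(y)) + 54*exp(2*y + 3*exp(y)) + 54*exp(3*y + 3*exp(y))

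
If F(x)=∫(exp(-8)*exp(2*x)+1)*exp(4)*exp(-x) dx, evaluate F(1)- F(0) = -exp(3) - exp(-4) + exp(-3) + exp(4)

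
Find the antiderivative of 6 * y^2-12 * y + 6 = 2*y^3 - 6*y^2 + 6*y + C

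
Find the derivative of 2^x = 2^x*log(2)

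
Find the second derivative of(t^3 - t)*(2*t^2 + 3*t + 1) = 40*t^3 + 36*t^2 - 6*t - 6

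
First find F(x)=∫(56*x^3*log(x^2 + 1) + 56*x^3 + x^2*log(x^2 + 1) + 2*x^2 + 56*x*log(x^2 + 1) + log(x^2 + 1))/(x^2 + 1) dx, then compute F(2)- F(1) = -29*log(2) + 114*log(5)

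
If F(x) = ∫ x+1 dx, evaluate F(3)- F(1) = 6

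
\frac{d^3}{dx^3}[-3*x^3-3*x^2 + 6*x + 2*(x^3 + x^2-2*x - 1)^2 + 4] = 240*x^3 + 240*x^2 - 144*x - 90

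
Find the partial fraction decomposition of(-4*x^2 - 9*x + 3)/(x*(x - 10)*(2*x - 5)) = 178/(75*(2*x - 5)) - 487/(150*(x - 10)) + 3/(50*x)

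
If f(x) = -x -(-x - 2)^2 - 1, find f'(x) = -2*x - 5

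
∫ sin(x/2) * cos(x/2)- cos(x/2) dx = (sin(x/2) - 1)^2 + C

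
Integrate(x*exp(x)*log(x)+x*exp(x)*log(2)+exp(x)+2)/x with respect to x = (exp(x) + 2)*log(2*x) + C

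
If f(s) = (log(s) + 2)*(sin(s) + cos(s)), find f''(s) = sqrt(2)*(-s^2*log(s)*sin(s + pi/4) - 2*s^2*sin(s + pi/4) + 2*s*cos(s + pi/4) - sin(s + pi/4))/s^2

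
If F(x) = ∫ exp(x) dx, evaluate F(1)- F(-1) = E - exp(-1)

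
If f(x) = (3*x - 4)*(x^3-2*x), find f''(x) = 36*x^2 - 24*x - 12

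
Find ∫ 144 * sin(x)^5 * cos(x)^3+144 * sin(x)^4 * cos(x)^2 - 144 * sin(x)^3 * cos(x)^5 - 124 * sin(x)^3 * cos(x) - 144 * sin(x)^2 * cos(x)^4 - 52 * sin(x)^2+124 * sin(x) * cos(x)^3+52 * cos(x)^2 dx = -36*sin(x)^4*cos(x)^4 - 48*sin(x)^3*cos(x)^3 + 26*sin(2*x) - 31*cos(4*x)/4 + C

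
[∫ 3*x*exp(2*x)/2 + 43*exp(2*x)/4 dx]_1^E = -23*exp(2)/4 + (3*E/4 + 5)*exp(2*E)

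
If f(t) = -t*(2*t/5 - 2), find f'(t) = 2 - 4*t/5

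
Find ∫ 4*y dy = 2*y^2 + C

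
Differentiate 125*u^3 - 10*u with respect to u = 375*u^2 - 10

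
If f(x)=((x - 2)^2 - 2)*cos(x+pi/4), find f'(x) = -x^2*sin(x + pi/4) + 4*x*sin(x + pi/4) + 2*x*cos(x + pi/4) - 2*sin(x + pi/4) - 4*cos(x + pi/4)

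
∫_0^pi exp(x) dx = -1 + exp(pi)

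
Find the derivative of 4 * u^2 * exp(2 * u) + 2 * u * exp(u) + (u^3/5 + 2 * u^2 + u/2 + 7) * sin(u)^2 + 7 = u^3*sin(2*u)/5 + 8*u^2*exp(2*u) + 3*u^2*sin(u)^2/5 + 2*u^2*sin(2*u) + 8*u*exp(2*u) + 2*u*exp(u) + 4*u*sin(u)^2 + u*sin(2*u)/2 + 2*exp(u) + sin(u)^2/2 + 7*sin(2*u)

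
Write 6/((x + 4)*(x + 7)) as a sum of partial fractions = -2/(x + 7) + 2/(x + 4)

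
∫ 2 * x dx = x^2 + C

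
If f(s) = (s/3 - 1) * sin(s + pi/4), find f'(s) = s*cos(s + pi/4)/3 + sin(s + pi/4)/3 - cos(s + pi/4)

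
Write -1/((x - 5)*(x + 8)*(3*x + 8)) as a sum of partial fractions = 9/(368*(3*x + 8)) - 1/(208*(x + 8)) - 1/(299*(x - 5))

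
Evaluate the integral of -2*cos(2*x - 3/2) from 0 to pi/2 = -2*sin(3/2)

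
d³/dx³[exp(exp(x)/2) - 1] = exp(x + exp(x)/2)/2 + 3*exp(2*x + exp(x)/2)/4 + exp(3*x + exp(x)/2)/8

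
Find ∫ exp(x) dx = exp(x) + C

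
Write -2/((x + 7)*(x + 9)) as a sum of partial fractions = 1/(x + 9) - 1/(x + 7)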